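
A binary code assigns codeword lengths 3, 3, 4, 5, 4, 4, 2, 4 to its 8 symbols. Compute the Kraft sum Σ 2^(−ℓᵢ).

0.78125

With common denominator 2^5 = 32: Σ 2^(−ℓᵢ) = 4/32 + 4/32 + 2/32 + 1/32 + 2/32 + 2/32 + 8/32 + 2/32 = 25/32 = 0.78125.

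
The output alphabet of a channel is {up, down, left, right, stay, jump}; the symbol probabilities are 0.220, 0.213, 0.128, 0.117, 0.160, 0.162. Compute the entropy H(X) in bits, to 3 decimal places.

2.546 bits

H = −Σ pᵢ log₂ pᵢ.
−0.220·log₂(0.220) = 0.4806
−0.213·log₂(0.213) = 0.4752
−0.128·log₂(0.128) = 0.3796
−0.117·log₂(0.117) = 0.3622
−0.160·log₂(0.160) = 0.4230
−0.162·log₂(0.162) = 0.4254
Sum ≈ 2.5460 → 2.546 bits.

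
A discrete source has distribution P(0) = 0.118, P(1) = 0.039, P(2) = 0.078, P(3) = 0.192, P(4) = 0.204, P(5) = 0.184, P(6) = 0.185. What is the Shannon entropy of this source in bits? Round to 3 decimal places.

H = −Σ pᵢ log₂ pᵢ.
−0.118·log₂(0.118) = 0.3638
−0.039·log₂(0.039) = 0.1825
−0.078·log₂(0.078) = 0.2871
−0.192·log₂(0.192) = 0.4571
−0.204·log₂(0.204) = 0.4678
−0.184·log₂(0.184) = 0.4494
−0.185·log₂(0.185) = 0.4504
Sum ≈ 2.6581 → 2.658 bits.

2.658 bits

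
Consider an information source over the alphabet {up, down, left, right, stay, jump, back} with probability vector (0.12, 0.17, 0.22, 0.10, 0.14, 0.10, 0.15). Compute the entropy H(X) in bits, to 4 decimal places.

H = −Σ pᵢ log₂ pᵢ.
−0.12·log₂(0.12) = 0.3671
−0.17·log₂(0.17) = 0.4346
−0.22·log₂(0.22) = 0.4806
−0.10·log₂(0.10) = 0.3322
−0.14·log₂(0.14) = 0.3971
−0.10·log₂(0.10) = 0.3322
−0.15·log₂(0.15) = 0.4105
Sum ≈ 2.7543 → 2.7543 bits.

2.7543 bits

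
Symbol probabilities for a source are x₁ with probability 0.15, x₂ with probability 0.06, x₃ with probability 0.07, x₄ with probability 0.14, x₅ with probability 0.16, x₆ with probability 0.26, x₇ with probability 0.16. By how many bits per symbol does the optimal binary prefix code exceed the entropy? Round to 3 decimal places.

0.039 bits

Entropy H = −Σ p log₂ p ≈ 2.6711 bits.
Huffman merges: 3/50+7/100→13/100; 13/100+7/50→27/100; 3/20+4/25→31/100; 4/25+13/50→21/50; 27/100+31/100→29/50; 21/50+29/50→1. L = 271/100 ≈ 2.7100.
L − H = 2.7100 − 2.6711 = 0.039 bits.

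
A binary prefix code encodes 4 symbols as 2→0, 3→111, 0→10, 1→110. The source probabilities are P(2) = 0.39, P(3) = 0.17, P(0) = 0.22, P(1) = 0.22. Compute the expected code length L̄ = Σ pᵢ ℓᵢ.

2 bits/symbol

L̄ = Σ pᵢ·ℓᵢ = 0.39·1 + 0.17·3 + 0.22·2 + 0.22·3 = 2 bits/symbol.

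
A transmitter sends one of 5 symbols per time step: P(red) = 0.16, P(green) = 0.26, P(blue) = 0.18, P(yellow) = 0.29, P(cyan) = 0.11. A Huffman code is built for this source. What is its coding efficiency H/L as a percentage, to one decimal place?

Entropy H = −Σ p log₂ p ≈ 2.2418 bits.
Huffman merges: 11/100+4/25→27/100; 9/50+13/50→11/25; 27/100+29/100→14/25; 11/25+14/25→1. L = 227/100 ≈ 2.2700.
Efficiency = H/L = 2.2418/2.2700 = 98.8%.

98.8%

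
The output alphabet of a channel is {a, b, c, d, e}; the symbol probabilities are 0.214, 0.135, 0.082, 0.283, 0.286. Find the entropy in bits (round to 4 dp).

H = −Σ pᵢ log₂ pᵢ.
−0.214·log₂(0.214) = 0.4760
−0.135·log₂(0.135) = 0.3900
−0.082·log₂(0.082) = 0.2959
−0.283·log₂(0.283) = 0.5154
−0.286·log₂(0.286) = 0.5165
Sum ≈ 2.1938 → 2.1938 bits.

2.1938 bits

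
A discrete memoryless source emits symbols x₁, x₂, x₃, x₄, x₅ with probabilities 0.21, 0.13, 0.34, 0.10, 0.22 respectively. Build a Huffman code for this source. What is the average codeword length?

2.23 bits/symbol

Repeatedly combine the two least-probable nodes; the expected code length is the sum of the merged weights.
merge 1/10 + 13/100 → 23/100
merge 21/100 + 11/50 → 43/100
merge 23/100 + 17/50 → 57/100
merge 43/100 + 57/100 → 1
L = 23/100 + 43/100 + 57/100 + 1 = 223/100 = 2.23 bits/symbol.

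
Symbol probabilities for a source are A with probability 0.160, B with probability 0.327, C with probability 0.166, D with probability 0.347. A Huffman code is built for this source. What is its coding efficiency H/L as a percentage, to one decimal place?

96.5%

Entropy H = −Σ p log₂ p ≈ 1.9103 bits.
Huffman merges: 4/25+83/500→163/500; 163/500+327/1000→653/1000; 347/1000+653/1000→1. L = 1979/1000 ≈ 1.9790.
Efficiency = H/L = 1.9103/1.9790 = 96.5%.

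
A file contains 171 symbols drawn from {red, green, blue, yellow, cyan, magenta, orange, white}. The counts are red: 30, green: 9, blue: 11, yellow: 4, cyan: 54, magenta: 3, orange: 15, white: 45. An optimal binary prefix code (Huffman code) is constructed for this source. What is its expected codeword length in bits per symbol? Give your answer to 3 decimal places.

Probabilities are the counts divided by 171.
Repeatedly combine the two least-probable nodes; the expected code length is the sum of the merged weights.
merge 1/57 + 4/171 → 7/171
merge 7/171 + 1/19 → 16/171
merge 11/171 + 5/57 → 26/171
merge 16/171 + 26/171 → 14/57
merge 10/57 + 14/57 → 8/19
merge 5/19 + 6/19 → 11/19
merge 8/19 + 11/19 → 1
L = 7/171 + 16/171 + 26/171 + 14/57 + 8/19 + 11/19 + 1 = 433/171 ≈ 2.532 bits/symbol.

2.532 bits/symbol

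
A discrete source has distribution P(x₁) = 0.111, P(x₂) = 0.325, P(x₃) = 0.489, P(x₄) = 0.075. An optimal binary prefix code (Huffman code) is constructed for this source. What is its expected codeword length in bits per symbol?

Repeatedly combine the two least-probable nodes; the expected code length is the sum of the merged weights.
merge 3/40 + 111/1000 → 93/500
merge 93/500 + 13/40 → 511/1000
merge 489/1000 + 511/1000 → 1
L = 93/500 + 511/1000 + 1 = 1697/1000 = 1.697 bits/symbol.

1.697 bits/symbol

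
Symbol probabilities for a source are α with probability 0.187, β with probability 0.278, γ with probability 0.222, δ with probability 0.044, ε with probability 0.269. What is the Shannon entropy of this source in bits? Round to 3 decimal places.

2.156 bits

H = −Σ pᵢ log₂ pᵢ.
−0.187·log₂(0.187) = 0.4523
−0.278·log₂(0.278) = 0.5134
−0.222·log₂(0.222) = 0.4820
−0.044·log₂(0.044) = 0.1983
−0.269·log₂(0.269) = 0.5096
Sum ≈ 2.1557 → 2.156 bits.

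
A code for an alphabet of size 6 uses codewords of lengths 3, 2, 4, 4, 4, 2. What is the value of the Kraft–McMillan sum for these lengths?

With common denominator 2^4 = 16: Σ 2^(−ℓᵢ) = 2/16 + 4/16 + 1/16 + 1/16 + 1/16 + 4/16 = 13/16 = 0.8125.

0.8125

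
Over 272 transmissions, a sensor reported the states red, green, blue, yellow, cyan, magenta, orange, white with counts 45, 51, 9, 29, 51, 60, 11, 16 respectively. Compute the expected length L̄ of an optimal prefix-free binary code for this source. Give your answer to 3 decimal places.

Probabilities are the counts divided by 272.
Repeatedly combine the two least-probable nodes; the expected code length is the sum of the merged weights.
merge 9/272 + 11/272 → 5/68
merge 1/17 + 5/68 → 9/68
merge 29/272 + 9/68 → 65/272
merge 45/272 + 3/16 → 6/17
merge 3/16 + 15/68 → 111/272
merge 65/272 + 6/17 → 161/272
merge 111/272 + 161/272 → 1
L = 5/68 + 9/68 + 65/272 + 6/17 + 111/272 + 161/272 + 1 = 761/272 ≈ 2.798 bits/symbol.

2.798 bits/symbol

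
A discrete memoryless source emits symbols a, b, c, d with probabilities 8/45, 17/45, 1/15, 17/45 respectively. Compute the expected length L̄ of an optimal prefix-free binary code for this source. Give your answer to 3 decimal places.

1.867 bits/symbol

Repeatedly combine the two least-probable nodes; the expected code length is the sum of the merged weights.
merge 1/15 + 8/45 → 11/45
merge 11/45 + 17/45 → 28/45
merge 17/45 + 28/45 → 1
L = 11/45 + 28/45 + 1 = 28/15 ≈ 1.867 bits/symbol.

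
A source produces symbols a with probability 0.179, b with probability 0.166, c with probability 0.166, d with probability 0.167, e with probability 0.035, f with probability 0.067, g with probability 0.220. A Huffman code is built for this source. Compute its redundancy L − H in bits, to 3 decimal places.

0.056 bits

Entropy H = −Σ p log₂ p ≈ 2.6467 bits.
Huffman merges: 7/200+67/1000→51/500; 51/500+83/500→67/250; 83/500+167/1000→333/1000; 179/1000+11/50→399/1000; 67/250+333/1000→601/1000; 399/1000+601/1000→1. L = 2703/1000 ≈ 2.7030.
L − H = 2.7030 − 2.6467 = 0.056 bits.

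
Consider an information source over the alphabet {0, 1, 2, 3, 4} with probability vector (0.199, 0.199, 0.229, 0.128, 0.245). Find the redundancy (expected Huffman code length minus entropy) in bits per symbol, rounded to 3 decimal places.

Entropy H = −Σ p log₂ p ≈ 2.2908 bits.
Huffman merges: 16/125+199/1000→327/1000; 199/1000+229/1000→107/250; 49/200+327/1000→143/250; 107/250+143/250→1. L = 2327/1000 ≈ 2.3270.
L − H = 2.3270 − 2.2908 = 0.036 bits.

0.036 bits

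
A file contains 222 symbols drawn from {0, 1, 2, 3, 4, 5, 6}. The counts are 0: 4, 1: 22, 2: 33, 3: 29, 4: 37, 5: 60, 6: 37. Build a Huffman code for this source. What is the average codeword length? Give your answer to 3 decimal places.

Probabilities are the counts divided by 222.
Repeatedly combine the two least-probable nodes; the expected code length is the sum of the merged weights.
merge 2/111 + 11/111 → 13/111
merge 13/111 + 29/222 → 55/222
merge 11/74 + 1/6 → 35/111
merge 1/6 + 55/222 → 46/111
merge 10/37 + 35/111 → 65/111
merge 46/111 + 65/111 → 1
L = 13/111 + 55/222 + 35/111 + 46/111 + 65/111 + 1 = 595/222 ≈ 2.680 bits/symbol.

2.680 bits/symbol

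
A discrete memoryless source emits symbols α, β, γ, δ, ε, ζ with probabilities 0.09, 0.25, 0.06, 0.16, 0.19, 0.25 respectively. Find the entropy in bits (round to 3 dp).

2.434 bits

H = −Σ pᵢ log₂ pᵢ.
−0.09·log₂(0.09) = 0.3127
−0.25·log₂(0.25) = 0.5000
−0.06·log₂(0.06) = 0.2435
−0.16·log₂(0.16) = 0.4230
−0.19·log₂(0.19) = 0.4552
−0.25·log₂(0.25) = 0.5000
Sum ≈ 2.4344 → 2.434 bits.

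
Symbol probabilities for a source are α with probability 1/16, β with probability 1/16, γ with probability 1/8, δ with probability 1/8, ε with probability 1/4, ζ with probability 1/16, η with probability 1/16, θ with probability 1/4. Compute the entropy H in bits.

Each probability is a power of 1/2, so log₂(1/p) is an integer.
H = Σ p·log₂(1/p) = 1/16·4 + 1/16·4 + 1/8·3 + 1/8·3 + 1/4·2 + 1/16·4 + 1/16·4 + 1/4·2 = 2.75 bits.

2.75 bits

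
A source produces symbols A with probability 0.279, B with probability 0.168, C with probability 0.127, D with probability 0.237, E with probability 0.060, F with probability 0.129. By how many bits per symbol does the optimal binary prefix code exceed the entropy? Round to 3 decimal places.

Entropy H = −Σ p log₂ p ≈ 2.4412 bits.
Huffman merges: 3/50+127/1000→187/1000; 129/1000+21/125→297/1000; 187/1000+237/1000→53/125; 279/1000+297/1000→72/125; 53/125+72/125→1. L = 621/250 ≈ 2.4840.
L − H = 2.4840 − 2.4412 = 0.043 bits.

0.043 bits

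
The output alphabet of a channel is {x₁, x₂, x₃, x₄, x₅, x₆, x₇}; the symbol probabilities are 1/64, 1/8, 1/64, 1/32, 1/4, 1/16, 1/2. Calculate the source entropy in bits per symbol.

1.96875 bits

Each probability is a power of 1/2, so log₂(1/p) is an integer.
H = Σ p·log₂(1/p) = 1/64·6 + 1/8·3 + 1/64·6 + 1/32·5 + 1/4·2 + 1/16·4 + 1/2·1 = 1.96875 bits.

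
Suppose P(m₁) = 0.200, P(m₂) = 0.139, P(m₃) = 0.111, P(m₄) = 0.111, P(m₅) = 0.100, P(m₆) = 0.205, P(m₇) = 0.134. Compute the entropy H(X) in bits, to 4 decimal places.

H = −Σ pᵢ log₂ pᵢ.
−0.200·log₂(0.200) = 0.4644
−0.139·log₂(0.139) = 0.3957
−0.111·log₂(0.111) = 0.3520
−0.111·log₂(0.111) = 0.3520
−0.100·log₂(0.100) = 0.3322
−0.205·log₂(0.205) = 0.4687
−0.134·log₂(0.134) = 0.3886
Sum ≈ 2.7536 → 2.7536 bits.

2.7536 bits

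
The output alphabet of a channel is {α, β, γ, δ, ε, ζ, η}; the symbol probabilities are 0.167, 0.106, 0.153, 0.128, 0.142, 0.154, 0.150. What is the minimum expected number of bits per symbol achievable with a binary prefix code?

2.833 bits/symbol

Repeatedly combine the two least-probable nodes; the expected code length is the sum of the merged weights.
merge 53/500 + 16/125 → 117/500
merge 71/500 + 3/20 → 73/250
merge 153/1000 + 77/500 → 307/1000
merge 167/1000 + 117/500 → 401/1000
merge 73/250 + 307/1000 → 599/1000
merge 401/1000 + 599/1000 → 1
L = 117/500 + 73/250 + 307/1000 + 401/1000 + 599/1000 + 1 = 2833/1000 = 2.833 bits/symbol.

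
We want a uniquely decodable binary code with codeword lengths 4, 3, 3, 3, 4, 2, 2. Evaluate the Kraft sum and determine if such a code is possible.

With common denominator 2^4 = 16: Σ 2^(−ℓᵢ) = 1/16 + 2/16 + 2/16 + 2/16 + 1/16 + 4/16 + 4/16 = 16/16 = 1.
Kraft's inequality requires Σ ≤ 1; here Σ = 1 ≤ 1, so such a prefix code exists.

1; yes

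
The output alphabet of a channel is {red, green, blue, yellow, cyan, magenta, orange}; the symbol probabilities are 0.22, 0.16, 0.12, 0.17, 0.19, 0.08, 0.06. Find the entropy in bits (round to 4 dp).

H = −Σ pᵢ log₂ pᵢ.
−0.22·log₂(0.22) = 0.4806
−0.16·log₂(0.16) = 0.4230
−0.12·log₂(0.12) = 0.3671
−0.17·log₂(0.17) = 0.4346
−0.19·log₂(0.19) = 0.4552
−0.08·log₂(0.08) = 0.2915
−0.06·log₂(0.06) = 0.2435
Sum ≈ 2.6955 → 2.6955 bits.

2.6955 bits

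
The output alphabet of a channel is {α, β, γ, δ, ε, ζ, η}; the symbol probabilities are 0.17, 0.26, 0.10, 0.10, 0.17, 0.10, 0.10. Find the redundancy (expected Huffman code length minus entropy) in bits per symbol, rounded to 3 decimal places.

Entropy H = −Σ p log₂ p ≈ 2.7032 bits.
Huffman merges: 1/10+1/10→1/5; 1/10+1/10→1/5; 17/100+17/100→17/50; 1/5+1/5→2/5; 13/50+17/50→3/5; 2/5+3/5→1. L = 137/50 ≈ 2.7400.
L − H = 2.7400 − 2.7032 = 0.037 bits.

0.037 bits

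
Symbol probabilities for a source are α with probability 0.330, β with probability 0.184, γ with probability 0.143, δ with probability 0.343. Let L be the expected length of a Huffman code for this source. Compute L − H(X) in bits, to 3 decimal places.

0.076 bits

Entropy H = −Σ p log₂ p ≈ 1.9079 bits.
Huffman merges: 143/1000+23/125→327/1000; 327/1000+33/100→657/1000; 343/1000+657/1000→1. L = 248/125 ≈ 1.9840.
L − H = 1.9840 − 1.9079 = 0.076 bits.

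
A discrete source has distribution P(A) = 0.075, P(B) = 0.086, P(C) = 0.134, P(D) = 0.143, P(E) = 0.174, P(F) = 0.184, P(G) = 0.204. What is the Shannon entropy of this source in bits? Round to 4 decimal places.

2.7307 bits

H = −Σ pᵢ log₂ pᵢ.
−0.075·log₂(0.075) = 0.2803
−0.086·log₂(0.086) = 0.3044
−0.134·log₂(0.134) = 0.3886
−0.143·log₂(0.143) = 0.4012
−0.174·log₂(0.174) = 0.4390
−0.184·log₂(0.184) = 0.4494
−0.204·log₂(0.204) = 0.4678
Sum ≈ 2.7307 → 2.7307 bits.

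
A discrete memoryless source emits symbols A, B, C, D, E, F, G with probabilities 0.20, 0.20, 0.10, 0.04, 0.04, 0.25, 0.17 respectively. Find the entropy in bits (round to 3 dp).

2.567 bits

H = −Σ pᵢ log₂ pᵢ.
−0.20·log₂(0.20) = 0.4644
−0.20·log₂(0.20) = 0.4644
−0.10·log₂(0.10) = 0.3322
−0.04·log₂(0.04) = 0.1858
−0.04·log₂(0.04) = 0.1858
−0.25·log₂(0.25) = 0.5000
−0.17·log₂(0.17) = 0.4346
Sum ≈ 2.5671 → 2.567 bits.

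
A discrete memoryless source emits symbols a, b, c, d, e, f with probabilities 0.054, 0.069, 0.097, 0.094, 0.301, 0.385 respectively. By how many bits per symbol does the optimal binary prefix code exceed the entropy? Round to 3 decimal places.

Entropy H = −Σ p log₂ p ≈ 2.1922 bits.
Huffman merges: 27/500+69/1000→123/1000; 47/500+97/1000→191/1000; 123/1000+191/1000→157/500; 301/1000+157/500→123/200; 77/200+123/200→1. L = 2243/1000 ≈ 2.2430.
L − H = 2.2430 − 2.1922 = 0.051 bits.

0.051 bits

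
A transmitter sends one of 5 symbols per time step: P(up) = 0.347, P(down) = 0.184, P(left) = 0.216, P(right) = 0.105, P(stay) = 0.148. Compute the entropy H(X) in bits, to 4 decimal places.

2.2061 bits

H = −Σ pᵢ log₂ pᵢ.
−0.347·log₂(0.347) = 0.5299
−0.184·log₂(0.184) = 0.4494
−0.216·log₂(0.216) = 0.4776
−0.105·log₂(0.105) = 0.3414
−0.148·log₂(0.148) = 0.4079
Sum ≈ 2.2061 → 2.2061 bits.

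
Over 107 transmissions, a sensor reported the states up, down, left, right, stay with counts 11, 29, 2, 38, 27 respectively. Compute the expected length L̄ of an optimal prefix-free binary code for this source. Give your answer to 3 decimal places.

2.121 bits/symbol

Probabilities are the counts divided by 107.
Repeatedly combine the two least-probable nodes; the expected code length is the sum of the merged weights.
merge 2/107 + 11/107 → 13/107
merge 13/107 + 27/107 → 40/107
merge 29/107 + 38/107 → 67/107
merge 40/107 + 67/107 → 1
L = 13/107 + 40/107 + 67/107 + 1 = 227/107 ≈ 2.121 bits/symbol.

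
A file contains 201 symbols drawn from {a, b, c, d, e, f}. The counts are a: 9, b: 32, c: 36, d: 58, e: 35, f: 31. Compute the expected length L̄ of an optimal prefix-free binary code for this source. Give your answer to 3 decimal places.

2.532 bits/symbol

Probabilities are the counts divided by 201.
Repeatedly combine the two least-probable nodes; the expected code length is the sum of the merged weights.
merge 3/67 + 31/201 → 40/201
merge 32/201 + 35/201 → 1/3
merge 12/67 + 40/201 → 76/201
merge 58/201 + 1/3 → 125/201
merge 76/201 + 125/201 → 1
L = 40/201 + 1/3 + 76/201 + 125/201 + 1 = 509/201 ≈ 2.532 bits/symbol.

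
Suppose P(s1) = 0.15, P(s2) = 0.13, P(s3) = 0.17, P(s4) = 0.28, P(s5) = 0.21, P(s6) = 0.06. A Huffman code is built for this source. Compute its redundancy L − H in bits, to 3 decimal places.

Entropy H = −Σ p log₂ p ≈ 2.4584 bits.
Huffman merges: 3/50+13/100→19/100; 3/20+17/100→8/25; 19/100+21/100→2/5; 7/25+8/25→3/5; 2/5+3/5→1. L = 251/100 ≈ 2.5100.
L − H = 2.5100 − 2.4584 = 0.052 bits.

0.052 bits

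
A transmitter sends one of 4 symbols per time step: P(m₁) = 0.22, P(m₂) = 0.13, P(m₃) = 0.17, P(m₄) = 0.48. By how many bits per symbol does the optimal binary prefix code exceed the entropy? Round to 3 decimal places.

0.014 bits

Entropy H = −Σ p log₂ p ≈ 1.8061 bits.
Huffman merges: 13/100+17/100→3/10; 11/50+3/10→13/25; 12/25+13/25→1. L = 91/50 ≈ 1.8200.
L − H = 1.8200 − 1.8061 = 0.014 bits.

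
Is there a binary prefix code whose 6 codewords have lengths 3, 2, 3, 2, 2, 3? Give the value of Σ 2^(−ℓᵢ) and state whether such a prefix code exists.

1.125; no

With common denominator 2^3 = 8: Σ 2^(−ℓᵢ) = 1/8 + 2/8 + 1/8 + 2/8 + 2/8 + 1/8 = 9/8 = 1.125.
Kraft's inequality requires Σ ≤ 1; here Σ = 1.125 > 1, so no such prefix code exists.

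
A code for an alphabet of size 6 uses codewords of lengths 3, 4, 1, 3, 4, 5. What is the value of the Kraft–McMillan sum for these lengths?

0.90625

With common denominator 2^5 = 32: Σ 2^(−ℓᵢ) = 4/32 + 2/32 + 16/32 + 4/32 + 2/32 + 1/32 = 29/32 = 0.90625.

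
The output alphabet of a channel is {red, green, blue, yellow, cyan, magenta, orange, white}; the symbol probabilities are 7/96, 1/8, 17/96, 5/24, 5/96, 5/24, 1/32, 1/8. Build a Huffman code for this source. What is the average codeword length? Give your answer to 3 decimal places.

2.823 bits/symbol

Repeatedly combine the two least-probable nodes; the expected code length is the sum of the merged weights.
merge 1/32 + 5/96 → 1/12
merge 7/96 + 1/12 → 5/32
merge 1/8 + 1/8 → 1/4
merge 5/32 + 17/96 → 1/3
merge 5/24 + 5/24 → 5/12
merge 1/4 + 1/3 → 7/12
merge 5/12 + 7/12 → 1
L = 1/12 + 5/32 + 1/4 + 1/3 + 5/12 + 7/12 + 1 = 271/96 ≈ 2.823 bits/symbol.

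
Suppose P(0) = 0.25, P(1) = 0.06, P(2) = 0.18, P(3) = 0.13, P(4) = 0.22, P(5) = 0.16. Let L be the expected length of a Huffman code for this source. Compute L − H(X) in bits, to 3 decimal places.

0.055 bits

Entropy H = −Σ p log₂ p ≈ 2.4751 bits.
Huffman merges: 3/50+13/100→19/100; 4/25+9/50→17/50; 19/100+11/50→41/100; 1/4+17/50→59/100; 41/100+59/100→1. L = 253/100 ≈ 2.5300.
L − H = 2.5300 − 2.4751 = 0.055 bits.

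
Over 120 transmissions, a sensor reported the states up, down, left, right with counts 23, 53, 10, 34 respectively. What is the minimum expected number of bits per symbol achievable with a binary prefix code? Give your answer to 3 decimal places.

Probabilities are the counts divided by 120.
Repeatedly combine the two least-probable nodes; the expected code length is the sum of the merged weights.
merge 1/12 + 23/120 → 11/40
merge 11/40 + 17/60 → 67/120
merge 53/120 + 67/120 → 1
L = 11/40 + 67/120 + 1 = 11/6 ≈ 1.833 bits/symbol.

1.833 bits/symbol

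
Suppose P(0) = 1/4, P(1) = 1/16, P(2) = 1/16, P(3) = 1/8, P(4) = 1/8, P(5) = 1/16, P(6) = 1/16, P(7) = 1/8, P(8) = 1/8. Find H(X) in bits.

3 bits

Each probability is a power of 1/2, so log₂(1/p) is an integer.
H = Σ p·log₂(1/p) = 1/4·2 + 1/16·4 + 1/16·4 + 1/8·3 + 1/8·3 + 1/16·4 + 1/16·4 + 1/8·3 + 1/8·3 = 3 bits.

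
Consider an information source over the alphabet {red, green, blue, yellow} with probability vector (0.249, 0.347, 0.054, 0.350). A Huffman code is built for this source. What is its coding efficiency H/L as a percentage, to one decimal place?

Entropy H = −Σ p log₂ p ≈ 1.7868 bits.
Huffman merges: 27/500+249/1000→303/1000; 303/1000+347/1000→13/20; 7/20+13/20→1. L = 1953/1000 ≈ 1.9530.
Efficiency = H/L = 1.7868/1.9530 = 91.5%.

91.5%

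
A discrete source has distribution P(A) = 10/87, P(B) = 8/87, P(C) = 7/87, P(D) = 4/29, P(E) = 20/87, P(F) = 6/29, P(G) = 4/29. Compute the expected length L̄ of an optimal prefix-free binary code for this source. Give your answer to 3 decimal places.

2.736 bits/symbol

Repeatedly combine the two least-probable nodes; the expected code length is the sum of the merged weights.
merge 7/87 + 8/87 → 5/29
merge 10/87 + 4/29 → 22/87
merge 4/29 + 5/29 → 9/29
merge 6/29 + 20/87 → 38/87
merge 22/87 + 9/29 → 49/87
merge 38/87 + 49/87 → 1
L = 5/29 + 22/87 + 9/29 + 38/87 + 49/87 + 1 = 238/87 ≈ 2.736 bits/symbol.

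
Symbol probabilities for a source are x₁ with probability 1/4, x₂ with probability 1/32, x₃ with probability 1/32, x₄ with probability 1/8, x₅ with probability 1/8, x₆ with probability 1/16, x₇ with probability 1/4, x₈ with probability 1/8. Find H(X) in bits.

Each probability is a power of 1/2, so log₂(1/p) is an integer.
H = Σ p·log₂(1/p) = 1/4·2 + 1/32·5 + 1/32·5 + 1/8·3 + 1/8·3 + 1/16·4 + 1/4·2 + 1/8·3 = 2.6875 bits.

2.6875 bits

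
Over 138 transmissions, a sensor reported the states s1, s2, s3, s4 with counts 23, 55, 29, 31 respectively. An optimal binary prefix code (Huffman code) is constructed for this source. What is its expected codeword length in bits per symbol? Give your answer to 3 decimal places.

Probabilities are the counts divided by 138.
Repeatedly combine the two least-probable nodes; the expected code length is the sum of the merged weights.
merge 1/6 + 29/138 → 26/69
merge 31/138 + 26/69 → 83/138
merge 55/138 + 83/138 → 1
L = 26/69 + 83/138 + 1 = 91/46 ≈ 1.978 bits/symbol.

1.978 bits/symbol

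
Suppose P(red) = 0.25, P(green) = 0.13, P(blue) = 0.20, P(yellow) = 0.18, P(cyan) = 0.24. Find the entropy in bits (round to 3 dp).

2.286 bits

H = −Σ pᵢ log₂ pᵢ.
−0.25·log₂(0.25) = 0.5000
−0.13·log₂(0.13) = 0.3826
−0.20·log₂(0.20) = 0.4644
−0.18·log₂(0.18) = 0.4453
−0.24·log₂(0.24) = 0.4941
Sum ≈ 2.2865 → 2.286 bits.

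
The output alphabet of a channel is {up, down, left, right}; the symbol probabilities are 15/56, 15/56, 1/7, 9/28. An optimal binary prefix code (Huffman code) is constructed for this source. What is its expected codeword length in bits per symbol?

Repeatedly combine the two least-probable nodes; the expected code length is the sum of the merged weights.
merge 1/7 + 15/56 → 23/56
merge 15/56 + 9/28 → 33/56
merge 23/56 + 33/56 → 1
L = 23/56 + 33/56 + 1 = 2 bits/symbol.

2 bits/symbol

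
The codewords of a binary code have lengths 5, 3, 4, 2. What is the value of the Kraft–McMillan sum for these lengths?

With common denominator 2^5 = 32: Σ 2^(−ℓᵢ) = 1/32 + 4/32 + 2/32 + 8/32 = 15/32 = 0.46875.

0.46875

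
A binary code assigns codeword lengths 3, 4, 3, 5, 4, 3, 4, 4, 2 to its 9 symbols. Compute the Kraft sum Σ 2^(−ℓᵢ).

0.90625

With common denominator 2^5 = 32: Σ 2^(−ℓᵢ) = 4/32 + 2/32 + 4/32 + 1/32 + 2/32 + 4/32 + 2/32 + 2/32 + 8/32 = 29/32 = 0.90625.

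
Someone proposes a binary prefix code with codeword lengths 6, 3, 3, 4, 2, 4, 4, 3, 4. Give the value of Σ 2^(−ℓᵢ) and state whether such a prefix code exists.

0.890625; yes

With common denominator 2^6 = 64: Σ 2^(−ℓᵢ) = 1/64 + 8/64 + 8/64 + 4/64 + 16/64 + 4/64 + 4/64 + 8/64 + 4/64 = 57/64 = 0.890625.
Kraft's inequality requires Σ ≤ 1; here Σ = 0.890625 ≤ 1, so such a prefix code exists.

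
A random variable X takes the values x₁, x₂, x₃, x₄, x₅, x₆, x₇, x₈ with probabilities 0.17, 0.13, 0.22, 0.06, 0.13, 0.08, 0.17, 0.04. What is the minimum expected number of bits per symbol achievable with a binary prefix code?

Repeatedly combine the two least-probable nodes; the expected code length is the sum of the merged weights.
merge 1/25 + 3/50 → 1/10
merge 2/25 + 1/10 → 9/50
merge 13/100 + 13/100 → 13/50
merge 17/100 + 17/100 → 17/50
merge 9/50 + 11/50 → 2/5
merge 13/50 + 17/50 → 3/5
merge 2/5 + 3/5 → 1
L = 1/10 + 9/50 + 13/50 + 17/50 + 2/5 + 3/5 + 1 = 72/25 = 2.88 bits/symbol.

2.88 bits/symbol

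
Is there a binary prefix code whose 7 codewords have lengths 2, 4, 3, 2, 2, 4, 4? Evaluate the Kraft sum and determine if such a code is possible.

1.0625; no

With common denominator 2^4 = 16: Σ 2^(−ℓᵢ) = 4/16 + 1/16 + 2/16 + 4/16 + 4/16 + 1/16 + 1/16 = 17/16 = 1.0625.
Kraft's inequality requires Σ ≤ 1; here Σ = 1.0625 > 1, so no such prefix code exists.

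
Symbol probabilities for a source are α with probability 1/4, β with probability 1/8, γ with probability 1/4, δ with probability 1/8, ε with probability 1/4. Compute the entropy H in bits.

Each probability is a power of 1/2, so log₂(1/p) is an integer.
H = Σ p·log₂(1/p) = 1/4·2 + 1/8·3 + 1/4·2 + 1/8·3 + 1/4·2 = 2.25 bits.

2.25 bits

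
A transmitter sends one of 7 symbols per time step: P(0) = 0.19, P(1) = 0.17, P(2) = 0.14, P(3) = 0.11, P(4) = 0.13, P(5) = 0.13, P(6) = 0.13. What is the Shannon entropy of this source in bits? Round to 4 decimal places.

H = −Σ pᵢ log₂ pᵢ.
−0.19·log₂(0.19) = 0.4552
−0.17·log₂(0.17) = 0.4346
−0.14·log₂(0.14) = 0.3971
−0.11·log₂(0.11) = 0.3503
−0.13·log₂(0.13) = 0.3826
−0.13·log₂(0.13) = 0.3826
−0.13·log₂(0.13) = 0.3826
Sum ≈ 2.7851 → 2.7851 bits.

2.7851 bits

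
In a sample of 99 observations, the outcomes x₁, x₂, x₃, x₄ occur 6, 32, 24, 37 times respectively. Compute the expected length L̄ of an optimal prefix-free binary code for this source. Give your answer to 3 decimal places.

1.929 bits/symbol

Probabilities are the counts divided by 99.
Repeatedly combine the two least-probable nodes; the expected code length is the sum of the merged weights.
merge 2/33 + 8/33 → 10/33
merge 10/33 + 32/99 → 62/99
merge 37/99 + 62/99 → 1
L = 10/33 + 62/99 + 1 = 191/99 ≈ 1.929 bits/symbol.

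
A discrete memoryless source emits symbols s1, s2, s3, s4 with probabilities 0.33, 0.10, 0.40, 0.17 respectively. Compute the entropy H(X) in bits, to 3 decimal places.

1.823 bits

H = −Σ pᵢ log₂ pᵢ.
−0.33·log₂(0.33) = 0.5278
−0.10·log₂(0.10) = 0.3322
−0.40·log₂(0.40) = 0.5288
−0.17·log₂(0.17) = 0.4346
Sum ≈ 1.8234 → 1.823 bits.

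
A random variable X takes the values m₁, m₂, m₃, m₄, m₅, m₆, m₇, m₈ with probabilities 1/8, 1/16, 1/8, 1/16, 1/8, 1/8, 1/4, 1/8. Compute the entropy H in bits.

2.875 bits

Each probability is a power of 1/2, so log₂(1/p) is an integer.
H = Σ p·log₂(1/p) = 1/8·3 + 1/16·4 + 1/8·3 + 1/16·4 + 1/8·3 + 1/8·3 + 1/4·2 + 1/8·3 = 2.875 bits.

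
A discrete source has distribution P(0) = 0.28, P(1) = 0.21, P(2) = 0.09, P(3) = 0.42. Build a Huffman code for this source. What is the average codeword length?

Repeatedly combine the two least-probable nodes; the expected code length is the sum of the merged weights.
merge 9/100 + 21/100 → 3/10
merge 7/25 + 3/10 → 29/50
merge 21/50 + 29/50 → 1
L = 3/10 + 29/50 + 1 = 47/25 = 1.88 bits/symbol.

1.88 bits/symbol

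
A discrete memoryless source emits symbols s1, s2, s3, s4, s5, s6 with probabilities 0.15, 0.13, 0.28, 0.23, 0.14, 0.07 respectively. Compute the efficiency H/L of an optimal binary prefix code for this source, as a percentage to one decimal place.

Entropy H = −Σ p log₂ p ≈ 2.4607 bits.
Huffman merges: 7/100+13/100→1/5; 7/50+3/20→29/100; 1/5+23/100→43/100; 7/25+29/100→57/100; 43/100+57/100→1. L = 249/100 ≈ 2.4900.
Efficiency = H/L = 2.4607/2.4900 = 98.8%.

98.8%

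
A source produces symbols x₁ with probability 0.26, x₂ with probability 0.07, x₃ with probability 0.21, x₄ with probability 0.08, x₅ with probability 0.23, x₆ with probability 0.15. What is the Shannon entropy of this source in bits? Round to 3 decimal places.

H = −Σ pᵢ log₂ pᵢ.
−0.26·log₂(0.26) = 0.5053
−0.07·log₂(0.07) = 0.2686
−0.21·log₂(0.21) = 0.4728
−0.08·log₂(0.08) = 0.2915
−0.23·log₂(0.23) = 0.4877
−0.15·log₂(0.15) = 0.4105
Sum ≈ 2.4364 → 2.436 bits.

2.436 bits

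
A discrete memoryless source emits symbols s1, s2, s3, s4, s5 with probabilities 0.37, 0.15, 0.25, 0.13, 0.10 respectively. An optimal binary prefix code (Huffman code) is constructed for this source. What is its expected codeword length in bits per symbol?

2.23 bits/symbol

Repeatedly combine the two least-probable nodes; the expected code length is the sum of the merged weights.
merge 1/10 + 13/100 → 23/100
merge 3/20 + 23/100 → 19/50
merge 1/4 + 37/100 → 31/50
merge 19/50 + 31/50 → 1
L = 23/100 + 19/50 + 31/50 + 1 = 223/100 = 2.23 bits/symbol.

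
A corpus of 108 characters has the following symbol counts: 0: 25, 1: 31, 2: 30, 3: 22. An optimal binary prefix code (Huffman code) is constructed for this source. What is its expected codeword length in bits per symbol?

Probabilities are the counts divided by 108.
Repeatedly combine the two least-probable nodes; the expected code length is the sum of the merged weights.
merge 11/54 + 25/108 → 47/108
merge 5/18 + 31/108 → 61/108
merge 47/108 + 61/108 → 1
L = 47/108 + 61/108 + 1 = 2 bits/symbol.

2 bits/symbol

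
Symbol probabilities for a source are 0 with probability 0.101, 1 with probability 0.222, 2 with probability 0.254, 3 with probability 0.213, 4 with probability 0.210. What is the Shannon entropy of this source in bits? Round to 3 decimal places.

H = −Σ pᵢ log₂ pᵢ.
−0.101·log₂(0.101) = 0.3341
−0.222·log₂(0.222) = 0.4820
−0.254·log₂(0.254) = 0.5022
−0.213·log₂(0.213) = 0.4752
−0.210·log₂(0.210) = 0.4728
Sum ≈ 2.2663 → 2.266 bits.

2.266 bits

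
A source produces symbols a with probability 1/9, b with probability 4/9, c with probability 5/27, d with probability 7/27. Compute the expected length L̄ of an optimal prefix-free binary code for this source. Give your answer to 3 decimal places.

1.852 bits/symbol

Repeatedly combine the two least-probable nodes; the expected code length is the sum of the merged weights.
merge 1/9 + 5/27 → 8/27
merge 7/27 + 8/27 → 5/9
merge 4/9 + 5/9 → 1
L = 8/27 + 5/9 + 1 = 50/27 ≈ 1.852 bits/symbol.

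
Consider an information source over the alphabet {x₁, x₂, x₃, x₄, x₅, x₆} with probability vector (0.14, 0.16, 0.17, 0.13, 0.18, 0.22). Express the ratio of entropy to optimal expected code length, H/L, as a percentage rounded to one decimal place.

Entropy H = −Σ p log₂ p ≈ 2.5632 bits.
Huffman merges: 13/100+7/50→27/100; 4/25+17/100→33/100; 9/50+11/50→2/5; 27/100+33/100→3/5; 2/5+3/5→1. L = 13/5 ≈ 2.6000.
Efficiency = H/L = 2.5632/2.6000 = 98.6%.

98.6%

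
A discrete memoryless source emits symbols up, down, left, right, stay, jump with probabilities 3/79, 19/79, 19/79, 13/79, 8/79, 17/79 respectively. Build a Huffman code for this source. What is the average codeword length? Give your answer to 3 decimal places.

2.443 bits/symbol

Repeatedly combine the two least-probable nodes; the expected code length is the sum of the merged weights.
merge 3/79 + 8/79 → 11/79
merge 11/79 + 13/79 → 24/79
merge 17/79 + 19/79 → 36/79
merge 19/79 + 24/79 → 43/79
merge 36/79 + 43/79 → 1
L = 11/79 + 24/79 + 36/79 + 43/79 + 1 = 193/79 ≈ 2.443 bits/symbol.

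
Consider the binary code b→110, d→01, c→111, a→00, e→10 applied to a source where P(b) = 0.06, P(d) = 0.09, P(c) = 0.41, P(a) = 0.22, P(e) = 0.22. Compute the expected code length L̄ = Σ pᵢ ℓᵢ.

L̄ = Σ pᵢ·ℓᵢ = 0.06·3 + 0.09·2 + 0.41·3 + 0.22·2 + 0.22·2 = 2.47 bits/symbol.

2.47 bits/symbol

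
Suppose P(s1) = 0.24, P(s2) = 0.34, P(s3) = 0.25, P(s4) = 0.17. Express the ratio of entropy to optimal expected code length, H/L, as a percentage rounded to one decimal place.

97.9%

Entropy H = −Σ p log₂ p ≈ 1.9579 bits.
Huffman merges: 17/100+6/25→41/100; 1/4+17/50→59/100; 41/100+59/100→1. L = 2 ≈ 2.0000.
Efficiency = H/L = 1.9579/2.0000 = 97.9%.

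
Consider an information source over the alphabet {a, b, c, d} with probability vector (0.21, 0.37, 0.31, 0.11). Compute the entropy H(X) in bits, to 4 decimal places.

H = −Σ pᵢ log₂ pᵢ.
−0.21·log₂(0.21) = 0.4728
−0.37·log₂(0.37) = 0.5307
−0.31·log₂(0.31) = 0.5238
−0.11·log₂(0.11) = 0.3503
Sum ≈ 1.8776 → 1.8776 bits.

1.8776 bits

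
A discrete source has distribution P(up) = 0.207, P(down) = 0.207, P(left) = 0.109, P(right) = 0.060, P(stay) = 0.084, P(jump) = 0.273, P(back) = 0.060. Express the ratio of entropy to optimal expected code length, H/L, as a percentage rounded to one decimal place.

98.5%

Entropy H = −Σ p log₂ p ≈ 2.5878 bits.
Huffman merges: 3/50+3/50→3/25; 21/250+109/1000→193/1000; 3/25+193/1000→313/1000; 207/1000+207/1000→207/500; 273/1000+313/1000→293/500; 207/500+293/500→1. L = 1313/500 ≈ 2.6260.
Efficiency = H/L = 2.5878/2.6260 = 98.5%.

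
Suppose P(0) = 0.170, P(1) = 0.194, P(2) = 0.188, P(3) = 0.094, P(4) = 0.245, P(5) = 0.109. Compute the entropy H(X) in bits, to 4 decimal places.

2.5132 bits

H = −Σ pᵢ log₂ pᵢ.
−0.170·log₂(0.170) = 0.4346
−0.194·log₂(0.194) = 0.4590
−0.188·log₂(0.188) = 0.4533
−0.094·log₂(0.094) = 0.3207
−0.245·log₂(0.245) = 0.4971
−0.109·log₂(0.109) = 0.3485
Sum ≈ 2.5132 → 2.5132 bits.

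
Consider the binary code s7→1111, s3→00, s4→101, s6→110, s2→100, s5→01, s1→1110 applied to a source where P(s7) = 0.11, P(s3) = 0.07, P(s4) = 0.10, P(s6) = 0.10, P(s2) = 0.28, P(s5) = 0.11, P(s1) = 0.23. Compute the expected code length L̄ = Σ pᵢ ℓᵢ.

L̄ = Σ pᵢ·ℓᵢ = 0.11·4 + 0.07·2 + 0.10·3 + 0.10·3 + 0.28·3 + 0.11·2 + 0.23·4 = 3.16 bits/symbol.

3.16 bits/symbol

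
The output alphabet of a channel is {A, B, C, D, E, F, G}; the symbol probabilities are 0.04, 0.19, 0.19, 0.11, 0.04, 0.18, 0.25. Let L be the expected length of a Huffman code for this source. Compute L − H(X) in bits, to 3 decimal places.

0.062 bits

Entropy H = −Σ p log₂ p ≈ 2.5776 bits.
Huffman merges: 1/25+1/25→2/25; 2/25+11/100→19/100; 9/50+19/100→37/100; 19/100+19/100→19/50; 1/4+37/100→31/50; 19/50+31/50→1. L = 66/25 ≈ 2.6400.
L − H = 2.6400 − 2.5776 = 0.062 bits.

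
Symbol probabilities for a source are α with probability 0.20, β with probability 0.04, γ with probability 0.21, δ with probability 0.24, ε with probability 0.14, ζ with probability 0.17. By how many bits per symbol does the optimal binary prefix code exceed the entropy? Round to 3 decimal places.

Entropy H = −Σ p log₂ p ≈ 2.4488 bits.
Huffman merges: 1/25+7/50→9/50; 17/100+9/50→7/20; 1/5+21/100→41/100; 6/25+7/20→59/100; 41/100+59/100→1. L = 253/100 ≈ 2.5300.
L − H = 2.5300 − 2.4488 = 0.081 bits.

0.081 bits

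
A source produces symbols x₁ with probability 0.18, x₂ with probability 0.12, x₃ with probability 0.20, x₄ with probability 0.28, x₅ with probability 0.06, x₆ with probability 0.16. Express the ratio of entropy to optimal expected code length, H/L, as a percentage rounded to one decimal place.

Entropy H = −Σ p log₂ p ≈ 2.4575 bits.
Huffman merges: 3/50+3/25→9/50; 4/25+9/50→17/50; 9/50+1/5→19/50; 7/25+17/50→31/50; 19/50+31/50→1. L = 63/25 ≈ 2.5200.
Efficiency = H/L = 2.4575/2.5200 = 97.5%.

97.5%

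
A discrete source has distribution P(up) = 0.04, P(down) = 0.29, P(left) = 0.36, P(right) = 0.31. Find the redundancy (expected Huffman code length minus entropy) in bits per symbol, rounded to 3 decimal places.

Entropy H = −Σ p log₂ p ≈ 1.7581 bits.
Huffman merges: 1/25+29/100→33/100; 31/100+33/100→16/25; 9/25+16/25→1. L = 197/100 ≈ 1.9700.
L − H = 1.9700 − 1.7581 = 0.212 bits.

0.212 bits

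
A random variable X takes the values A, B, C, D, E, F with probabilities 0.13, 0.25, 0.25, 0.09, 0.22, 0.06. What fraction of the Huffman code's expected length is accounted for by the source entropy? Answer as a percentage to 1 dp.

Entropy H = −Σ p log₂ p ≈ 2.4194 bits.
Huffman merges: 3/50+9/100→3/20; 13/100+3/20→7/25; 11/50+1/4→47/100; 1/4+7/25→53/100; 47/100+53/100→1. L = 243/100 ≈ 2.4300.
Efficiency = H/L = 2.4194/2.4300 = 99.6%.

99.6%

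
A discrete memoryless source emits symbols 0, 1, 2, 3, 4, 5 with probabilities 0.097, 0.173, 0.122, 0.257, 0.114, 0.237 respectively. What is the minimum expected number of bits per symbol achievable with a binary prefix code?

2.506 bits/symbol

Repeatedly combine the two least-probable nodes; the expected code length is the sum of the merged weights.
merge 97/1000 + 57/500 → 211/1000
merge 61/500 + 173/1000 → 59/200
merge 211/1000 + 237/1000 → 56/125
merge 257/1000 + 59/200 → 69/125
merge 56/125 + 69/125 → 1
L = 211/1000 + 59/200 + 56/125 + 69/125 + 1 = 1253/500 = 2.506 bits/symbol.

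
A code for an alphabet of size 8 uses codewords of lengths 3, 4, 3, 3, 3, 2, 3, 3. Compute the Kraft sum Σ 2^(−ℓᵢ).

With common denominator 2^4 = 16: Σ 2^(−ℓᵢ) = 2/16 + 1/16 + 2/16 + 2/16 + 2/16 + 4/16 + 2/16 + 2/16 = 17/16 = 1.0625.

1.0625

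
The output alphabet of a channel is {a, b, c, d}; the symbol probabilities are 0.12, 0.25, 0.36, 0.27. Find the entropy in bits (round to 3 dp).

1.908 bits

H = −Σ pᵢ log₂ pᵢ.
−0.12·log₂(0.12) = 0.3671
−0.25·log₂(0.25) = 0.5000
−0.36·log₂(0.36) = 0.5306
−0.27·log₂(0.27) = 0.5100
Sum ≈ 1.9077 → 1.908 bits.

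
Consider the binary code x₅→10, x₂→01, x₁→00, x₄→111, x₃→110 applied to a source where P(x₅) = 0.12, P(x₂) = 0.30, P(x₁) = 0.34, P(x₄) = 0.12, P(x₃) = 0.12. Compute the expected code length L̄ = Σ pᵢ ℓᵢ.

L̄ = Σ pᵢ·ℓᵢ = 0.12·2 + 0.30·2 + 0.34·2 + 0.12·3 + 0.12·3 = 2.24 bits/symbol.

2.24 bits/symbol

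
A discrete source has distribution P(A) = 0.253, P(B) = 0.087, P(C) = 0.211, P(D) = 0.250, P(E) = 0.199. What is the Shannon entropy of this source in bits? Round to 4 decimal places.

H = −Σ pᵢ log₂ pᵢ.
−0.253·log₂(0.253) = 0.5016
−0.087·log₂(0.087) = 0.3065
−0.211·log₂(0.211) = 0.4736
−0.250·log₂(0.250) = 0.5000
−0.199·log₂(0.199) = 0.4635
Sum ≈ 2.2453 → 2.2453 bits.

2.2453 bits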